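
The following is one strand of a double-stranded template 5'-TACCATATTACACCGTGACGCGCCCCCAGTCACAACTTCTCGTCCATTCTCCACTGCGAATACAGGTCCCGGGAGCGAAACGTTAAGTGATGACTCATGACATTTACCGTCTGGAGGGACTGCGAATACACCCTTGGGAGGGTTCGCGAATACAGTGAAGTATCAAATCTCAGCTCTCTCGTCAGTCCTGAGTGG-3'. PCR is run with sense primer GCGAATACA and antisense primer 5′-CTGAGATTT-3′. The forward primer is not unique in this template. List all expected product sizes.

118 bp, 52 bp, 28 bp

The forward primer GCGAATACA matches the top strand at positions 56–64, 122–130, 146–154.
The reverse primer's reverse complement is AAATCTCAG, matching at positions 165–173.
Each forward site pairs with the reverse site to give a product ending at position 173: sizes 118, 52, 28 bp.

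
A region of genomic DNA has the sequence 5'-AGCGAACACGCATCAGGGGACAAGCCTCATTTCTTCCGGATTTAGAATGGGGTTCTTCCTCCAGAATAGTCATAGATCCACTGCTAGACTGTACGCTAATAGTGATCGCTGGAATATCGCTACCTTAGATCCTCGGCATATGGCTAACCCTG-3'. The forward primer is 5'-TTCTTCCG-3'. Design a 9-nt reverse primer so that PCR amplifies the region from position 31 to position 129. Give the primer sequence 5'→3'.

5'-TCTAAGGTA-3'

The product's 3' end on the top strand is position 129.
The reverse primer anneals to the top strand over positions 121–129, i.e. to TACCTTAGA.
Its sequence written 5'→3' is the reverse complement: TCTAAGGTA.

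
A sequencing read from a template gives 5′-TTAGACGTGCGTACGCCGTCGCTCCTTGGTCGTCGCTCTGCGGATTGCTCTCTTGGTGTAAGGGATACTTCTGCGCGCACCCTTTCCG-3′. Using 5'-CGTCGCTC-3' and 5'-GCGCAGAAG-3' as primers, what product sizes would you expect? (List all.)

60 bp, 46 bp

The forward primer CGTCGCTC matches the top strand at positions 17–24, 31–38.
The reverse primer's reverse complement is CTTCTGCGC, matching at positions 68–76.
Each forward site pairs with the reverse site to give a product ending at position 76: sizes 60, 46 bp.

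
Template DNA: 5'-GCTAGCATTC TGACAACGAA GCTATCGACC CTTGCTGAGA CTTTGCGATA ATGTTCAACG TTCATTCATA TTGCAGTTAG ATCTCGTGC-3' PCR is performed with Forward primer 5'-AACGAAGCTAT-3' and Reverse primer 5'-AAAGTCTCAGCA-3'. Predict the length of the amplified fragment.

The forward primer matches the template at positions 15–25.
Taking the reverse complement of AAAGTCTCAGCA gives TGCTGAGACTTT, found at positions 33–44 on the template; the primer anneals here to the top strand with its 3' end pointing upstream.
Amplicon spans positions 15–44: 30 bp.

30 bp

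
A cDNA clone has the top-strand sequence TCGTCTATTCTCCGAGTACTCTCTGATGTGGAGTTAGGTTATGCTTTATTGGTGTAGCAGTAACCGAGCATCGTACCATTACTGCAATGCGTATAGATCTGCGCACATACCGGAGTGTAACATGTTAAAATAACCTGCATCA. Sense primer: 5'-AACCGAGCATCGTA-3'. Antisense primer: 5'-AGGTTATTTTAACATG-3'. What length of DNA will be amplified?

Scanning the template, AACCGAGCATCGTA occurs at positions 62–75; this primer anneals to the bottom strand there with its 3' end pointing downstream.
Taking the reverse complement of AGGTTATTTTAACATG gives CATGTTAAAATAACCT, found at positions 121–136 on the template; the primer anneals here to the top strand with its 3' end pointing upstream.
Amplicon spans positions 62–136: 75 bp.

75 bp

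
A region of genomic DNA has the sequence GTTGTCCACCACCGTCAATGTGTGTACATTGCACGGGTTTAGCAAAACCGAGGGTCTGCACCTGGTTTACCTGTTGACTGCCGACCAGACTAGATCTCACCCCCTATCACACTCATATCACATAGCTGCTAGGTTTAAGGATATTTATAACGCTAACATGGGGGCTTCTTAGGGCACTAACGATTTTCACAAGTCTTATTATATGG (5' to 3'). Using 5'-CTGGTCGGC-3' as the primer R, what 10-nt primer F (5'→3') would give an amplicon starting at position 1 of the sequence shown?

5'-GTTGTCCACC-3'

The reverse primer's reverse complement GCCGACCAG matches the template at positions 80–88; the product starts at position 1.
The forward primer is identical to the top strand over positions 1–10: GTTGTCCACC.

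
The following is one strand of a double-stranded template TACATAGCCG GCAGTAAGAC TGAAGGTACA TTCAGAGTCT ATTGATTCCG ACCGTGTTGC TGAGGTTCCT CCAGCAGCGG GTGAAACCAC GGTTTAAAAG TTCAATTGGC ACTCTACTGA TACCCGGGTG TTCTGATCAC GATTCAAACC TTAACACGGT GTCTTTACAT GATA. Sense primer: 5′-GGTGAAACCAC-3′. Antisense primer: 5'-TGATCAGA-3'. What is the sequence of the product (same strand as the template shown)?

Forward primer GGTGAAACCAC is found on the top strand at positions 80–90.
Taking the reverse complement of TGATCAGA gives TCTGATCA, found at positions 132–139 on the template; the primer anneals here to the top strand with its 3' end pointing upstream.
The product is the template from position 80 through 139 (60 bp).

5'-GGTGAAACCACGGTTTAAAAGTTCAATTGGCACTCTACTGATACCCGGGTGTTCTGATCA-3'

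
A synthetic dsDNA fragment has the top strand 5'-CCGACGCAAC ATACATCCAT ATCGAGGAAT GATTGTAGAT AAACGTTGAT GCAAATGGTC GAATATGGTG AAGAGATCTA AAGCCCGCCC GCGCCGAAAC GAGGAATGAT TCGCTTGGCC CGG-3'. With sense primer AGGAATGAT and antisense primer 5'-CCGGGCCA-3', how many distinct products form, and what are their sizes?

The forward primer AGGAATGAT matches the top strand at positions 25–33, 102–110.
The reverse primer's reverse complement is TGGCCCGG, matching at positions 116–123.
Each forward site pairs with the reverse site to give a product ending at position 123: sizes 99, 22 bp.

Two products: 99 bp, 22 bp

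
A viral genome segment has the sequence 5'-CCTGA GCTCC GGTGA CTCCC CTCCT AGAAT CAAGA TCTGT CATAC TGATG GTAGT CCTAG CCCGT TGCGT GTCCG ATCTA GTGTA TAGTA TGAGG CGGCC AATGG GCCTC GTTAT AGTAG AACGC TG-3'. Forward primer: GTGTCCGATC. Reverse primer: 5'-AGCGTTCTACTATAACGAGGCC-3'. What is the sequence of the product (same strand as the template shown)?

The forward primer matches the template at positions 69–78.
Taking the reverse complement of AGCGTTCTACTATAACGAGGCC gives GGCCTCGTTATAGTAGAACGCT, found at positions 105–126 on the template; the primer anneals here to the top strand with its 3' end pointing upstream.
The product is the template from position 69 through 126 (58 bp).

5'-GTGTCCGATCTAGTGTATAGTATGAGGCGGCCAATGGGCCTCGTTATAGTAGAACGCT-3'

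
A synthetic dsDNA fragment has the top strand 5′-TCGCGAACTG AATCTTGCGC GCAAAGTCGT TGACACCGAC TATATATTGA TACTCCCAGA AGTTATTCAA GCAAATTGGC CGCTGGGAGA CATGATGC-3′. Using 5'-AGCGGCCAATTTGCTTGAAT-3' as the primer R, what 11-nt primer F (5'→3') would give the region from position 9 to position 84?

The reverse primer's reverse complement ATTCAAGCAAATTGGCCGCT matches the template at positions 65–84; the product starts at position 9.
The forward primer is identical to the top strand over positions 9–19: TGAATCTTGCG.

5'-TGAATCTTGCG-3'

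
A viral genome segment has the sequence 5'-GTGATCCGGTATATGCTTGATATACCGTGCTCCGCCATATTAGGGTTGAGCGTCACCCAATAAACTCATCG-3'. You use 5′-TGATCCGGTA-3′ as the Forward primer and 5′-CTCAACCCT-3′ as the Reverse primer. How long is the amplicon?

49 bp

The forward primer matches the template at positions 2–11.
Taking the reverse complement of CTCAACCCT gives AGGGTTGAG, found at positions 42–50 on the template; the primer anneals here to the top strand with its 3' end pointing upstream.
Product length = (reverse-primer end) − (forward-primer start) + 1 = 50 − 2 + 1 = 49 bp.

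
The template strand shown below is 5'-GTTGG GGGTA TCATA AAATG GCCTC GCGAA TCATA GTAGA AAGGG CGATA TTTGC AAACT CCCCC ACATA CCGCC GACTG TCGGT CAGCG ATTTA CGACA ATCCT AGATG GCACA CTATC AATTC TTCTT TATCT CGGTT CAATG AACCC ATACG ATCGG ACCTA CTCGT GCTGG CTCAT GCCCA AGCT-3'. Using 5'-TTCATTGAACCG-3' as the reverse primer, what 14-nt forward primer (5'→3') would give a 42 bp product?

5'-AGATGGCACACTAT-3'

The reverse primer's reverse complement CGGTTCAATGAA matches the template at positions 136–147, so the product ends at position 147.
A 42 bp product then starts at position 147 − 42 + 1 = 106.
The forward primer is identical to the top strand there: AGATGGCACACTAT.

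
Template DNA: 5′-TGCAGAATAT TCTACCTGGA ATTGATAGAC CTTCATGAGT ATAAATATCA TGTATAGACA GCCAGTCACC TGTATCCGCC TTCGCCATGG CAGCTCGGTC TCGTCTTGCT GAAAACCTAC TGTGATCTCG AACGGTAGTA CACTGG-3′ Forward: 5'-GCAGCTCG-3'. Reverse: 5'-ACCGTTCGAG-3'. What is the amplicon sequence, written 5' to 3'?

5'-GCAGCTCGGTCTCGTCTTGCTGAAAACCTACTGTGATCTCGAACGGT-3'

Scanning the template, GCAGCTCG occurs at positions 90–97; this primer anneals to the bottom strand there with its 3' end pointing downstream.
The reverse primer's reverse complement is CTCGAACGGT, which matches the template at positions 127–136.
The product is the template from position 90 through 136 (47 bp).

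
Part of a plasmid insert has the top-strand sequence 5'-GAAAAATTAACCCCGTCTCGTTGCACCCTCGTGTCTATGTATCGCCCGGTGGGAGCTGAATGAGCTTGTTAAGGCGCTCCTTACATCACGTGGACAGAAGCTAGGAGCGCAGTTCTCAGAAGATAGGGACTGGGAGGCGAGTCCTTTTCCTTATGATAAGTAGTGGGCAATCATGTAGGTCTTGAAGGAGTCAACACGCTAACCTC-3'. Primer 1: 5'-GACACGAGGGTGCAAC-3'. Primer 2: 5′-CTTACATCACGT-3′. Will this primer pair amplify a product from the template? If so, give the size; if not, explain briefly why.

No product — the primers' 3' ends point away from each other.

Primer 1 (GACACGAGGGTGCAAC) has reverse complement GTTGCACCCTCGTGTC, which matches the top strand at positions 20–35; primer 1 anneals to the top strand there with its 3' end pointing upstream toward position 20.
Primer 2 (CTTACATCACGT) matches the top strand directly at positions 80–91; it anneals to the bottom strand with its 3' end pointing downstream toward position 91.
The 3' ends diverge (primer 1 extends toward position 1, primer 2 toward position 206), so the primers never converge on a shared product.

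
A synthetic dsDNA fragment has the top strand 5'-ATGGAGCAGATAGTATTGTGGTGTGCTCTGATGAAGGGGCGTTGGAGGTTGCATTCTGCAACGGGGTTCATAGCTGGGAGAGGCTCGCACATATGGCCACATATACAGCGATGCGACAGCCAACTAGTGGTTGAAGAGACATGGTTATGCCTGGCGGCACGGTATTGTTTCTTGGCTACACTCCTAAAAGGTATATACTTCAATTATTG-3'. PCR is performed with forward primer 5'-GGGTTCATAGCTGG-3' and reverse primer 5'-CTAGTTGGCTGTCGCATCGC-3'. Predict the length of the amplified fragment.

64 bp

Scanning the template, GGGTTCATAGCTGG occurs at positions 64–77; this primer anneals to the bottom strand there with its 3' end pointing downstream.
The reverse primer's reverse complement is GCGATGCGACAGCCAACTAG, which matches the template at positions 108–127.
Product length = (reverse-primer end) − (forward-primer start) + 1 = 127 − 64 + 1 = 64 bp.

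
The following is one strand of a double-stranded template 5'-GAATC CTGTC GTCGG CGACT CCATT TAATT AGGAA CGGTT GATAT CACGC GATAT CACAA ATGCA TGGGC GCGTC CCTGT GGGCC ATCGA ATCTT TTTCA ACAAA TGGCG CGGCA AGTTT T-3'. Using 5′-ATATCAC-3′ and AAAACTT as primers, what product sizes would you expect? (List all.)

The forward primer ATATCAC matches the top strand at positions 42–48, 52–58.
The reverse primer's reverse complement is AAGTTTT, matching at positions 115–121.
Each forward site pairs with the reverse site to give a product ending at position 121: sizes 80, 70 bp.

80 bp, 70 bp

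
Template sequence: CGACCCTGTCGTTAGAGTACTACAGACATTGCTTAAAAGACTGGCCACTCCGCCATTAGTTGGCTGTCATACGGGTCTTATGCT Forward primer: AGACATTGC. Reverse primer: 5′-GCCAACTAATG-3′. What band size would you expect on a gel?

The forward primer matches the template at positions 24–32.
Taking the reverse complement of GCCAACTAATG gives CATTAGTTGGC, found at positions 54–64 on the template; the primer anneals here to the top strand with its 3' end pointing upstream.
Amplicon spans positions 24–64: 41 bp.

41 bp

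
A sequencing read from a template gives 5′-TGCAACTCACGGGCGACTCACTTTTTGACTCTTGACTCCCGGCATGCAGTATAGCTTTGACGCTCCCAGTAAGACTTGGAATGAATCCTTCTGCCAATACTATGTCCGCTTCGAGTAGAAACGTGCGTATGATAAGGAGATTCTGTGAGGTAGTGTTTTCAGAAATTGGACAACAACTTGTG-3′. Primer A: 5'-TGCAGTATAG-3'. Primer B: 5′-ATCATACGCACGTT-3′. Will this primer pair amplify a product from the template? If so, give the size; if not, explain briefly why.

Primer A (TGCAGTATAG) matches the top strand at positions 45–54; it acts as a forward primer.
Primer B's reverse complement is AACGTGCGTATGAT, matching the top strand at positions 120–133; it acts as a reverse primer.
The 3' ends face each other across positions 45–133, giving an 89 bp product.

Yes — an 89 bp product.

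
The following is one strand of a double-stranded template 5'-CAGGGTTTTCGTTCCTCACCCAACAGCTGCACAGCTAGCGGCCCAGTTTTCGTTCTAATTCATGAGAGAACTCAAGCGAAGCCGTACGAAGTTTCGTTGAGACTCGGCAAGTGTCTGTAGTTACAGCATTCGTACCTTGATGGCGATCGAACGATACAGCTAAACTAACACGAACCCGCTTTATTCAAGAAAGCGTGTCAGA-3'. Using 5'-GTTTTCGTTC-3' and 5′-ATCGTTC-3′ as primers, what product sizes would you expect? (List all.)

The forward primer GTTTTCGTTC matches the top strand at positions 5–14, 46–55.
The reverse primer's reverse complement is GAACGAT, matching at positions 149–155.
Each forward site pairs with the reverse site to give a product ending at position 155: sizes 151, 110 bp.

151 bp, 110 bp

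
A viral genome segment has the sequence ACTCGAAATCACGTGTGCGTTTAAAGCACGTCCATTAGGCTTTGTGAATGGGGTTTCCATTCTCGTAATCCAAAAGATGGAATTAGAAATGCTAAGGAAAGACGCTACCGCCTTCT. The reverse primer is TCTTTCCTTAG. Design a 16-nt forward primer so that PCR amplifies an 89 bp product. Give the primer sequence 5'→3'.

The reverse primer's reverse complement CTAAGGAAAGA matches the template at positions 92–102, so the product ends at position 102.
An 89 bp product then starts at position 102 − 89 + 1 = 14.
The forward primer is identical to the top strand there: TGTGCGTTTAAAGCAC.

5'-TGTGCGTTTAAAGCAC-3'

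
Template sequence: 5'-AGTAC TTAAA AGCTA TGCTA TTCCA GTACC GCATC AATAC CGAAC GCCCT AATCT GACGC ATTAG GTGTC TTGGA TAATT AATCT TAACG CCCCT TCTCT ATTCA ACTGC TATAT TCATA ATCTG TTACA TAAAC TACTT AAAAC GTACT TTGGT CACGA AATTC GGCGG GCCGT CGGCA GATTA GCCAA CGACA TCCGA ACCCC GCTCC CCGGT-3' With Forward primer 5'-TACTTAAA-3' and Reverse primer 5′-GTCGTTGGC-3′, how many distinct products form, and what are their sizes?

Two products: 192 bp, 59 bp

The forward primer TACTTAAA matches the top strand at positions 3–10, 136–143.
The reverse primer's reverse complement is GCCAACGAC, matching at positions 186–194.
Each forward site pairs with the reverse site to give a product ending at position 194: sizes 192, 59 bp.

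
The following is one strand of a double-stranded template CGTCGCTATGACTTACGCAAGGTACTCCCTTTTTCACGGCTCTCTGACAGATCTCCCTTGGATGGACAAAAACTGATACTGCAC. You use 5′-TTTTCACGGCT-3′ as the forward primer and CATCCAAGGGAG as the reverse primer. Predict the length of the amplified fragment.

34 bp

Scanning the template, TTTTCACGGCT occurs at positions 31–41; this primer anneals to the bottom strand there with its 3' end pointing downstream.
The reverse primer's reverse complement is CTCCCTTGGATG, which matches the template at positions 53–64.
The product runs from position 31 to position 64, so its length is 64 − 31 + 1 = 34 bp.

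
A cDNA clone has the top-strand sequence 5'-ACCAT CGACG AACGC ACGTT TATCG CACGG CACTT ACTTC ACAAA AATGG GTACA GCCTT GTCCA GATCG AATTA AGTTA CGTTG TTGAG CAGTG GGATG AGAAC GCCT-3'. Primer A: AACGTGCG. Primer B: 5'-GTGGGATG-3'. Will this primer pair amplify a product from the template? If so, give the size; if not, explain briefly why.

No product — the primers' 3' ends point away from each other.

Primer A (AACGTGCG) has reverse complement CGCACGTT, which matches the top strand at positions 13–20; primer A anneals to the top strand there with its 3' end pointing upstream toward position 13.
Primer B (GTGGGATG) matches the top strand directly at positions 93–100; it anneals to the bottom strand with its 3' end pointing downstream toward position 100.
The 3' ends diverge (primer A extends toward position 1, primer B toward position 109), so the primers never converge on a shared product.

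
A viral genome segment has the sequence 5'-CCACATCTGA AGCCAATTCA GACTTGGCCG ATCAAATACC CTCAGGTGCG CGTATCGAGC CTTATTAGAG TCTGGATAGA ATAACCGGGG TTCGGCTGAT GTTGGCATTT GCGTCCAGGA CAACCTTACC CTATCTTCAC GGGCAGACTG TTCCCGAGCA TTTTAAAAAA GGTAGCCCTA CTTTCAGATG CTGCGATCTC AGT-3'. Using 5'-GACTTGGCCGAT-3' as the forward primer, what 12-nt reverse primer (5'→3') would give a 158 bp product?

The forward primer binds at positions 21–32, so a 158 bp product ends at position 21 + 158 − 1 = 178.
The reverse primer anneals to the top strand over positions 167–178, i.e. to AAAAGGTAGCCC.
Its sequence written 5'→3' is the reverse complement: GGGCTACCTTTT.

5'-GGGCTACCTTTT-3'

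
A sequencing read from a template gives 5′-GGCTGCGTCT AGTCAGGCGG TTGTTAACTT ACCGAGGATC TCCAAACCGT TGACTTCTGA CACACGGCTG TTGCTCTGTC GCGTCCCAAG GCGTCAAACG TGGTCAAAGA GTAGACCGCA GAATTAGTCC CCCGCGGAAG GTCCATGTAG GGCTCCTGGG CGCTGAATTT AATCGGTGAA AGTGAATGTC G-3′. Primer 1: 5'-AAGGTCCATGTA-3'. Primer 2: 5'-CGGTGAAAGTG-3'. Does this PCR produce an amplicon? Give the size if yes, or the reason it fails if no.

Primer 1 (AAGGTCCATGTA) matches the top strand at positions 138–149 (3' end points downstream).
Primer 2 (CGGTGAAAGTG) also matches the top strand directly, at positions 174–184 — its reverse complement CACTTTCACCG is not present.
Both primers anneal to the bottom strand with 3' ends pointing the same way, so neither can prime synthesis back toward the other.

No product — both primers anneal to the same strand and extend in the same direction.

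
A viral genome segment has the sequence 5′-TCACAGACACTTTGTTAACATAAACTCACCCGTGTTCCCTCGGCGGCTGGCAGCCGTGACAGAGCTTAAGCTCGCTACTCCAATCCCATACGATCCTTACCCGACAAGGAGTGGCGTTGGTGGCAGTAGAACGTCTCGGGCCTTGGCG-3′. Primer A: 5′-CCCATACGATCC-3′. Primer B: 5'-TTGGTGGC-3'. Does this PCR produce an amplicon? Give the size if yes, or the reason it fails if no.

Primer A (CCCATACGATCC) matches the top strand at positions 85–96 (3' end points downstream).
Primer B (TTGGTGGC) also matches the top strand directly, at positions 117–124 — its reverse complement GCCACCAA is not present.
Both primers anneal to the bottom strand with 3' ends pointing the same way, so neither can prime synthesis back toward the other.

No product — both primers anneal to the same strand and extend in the same direction.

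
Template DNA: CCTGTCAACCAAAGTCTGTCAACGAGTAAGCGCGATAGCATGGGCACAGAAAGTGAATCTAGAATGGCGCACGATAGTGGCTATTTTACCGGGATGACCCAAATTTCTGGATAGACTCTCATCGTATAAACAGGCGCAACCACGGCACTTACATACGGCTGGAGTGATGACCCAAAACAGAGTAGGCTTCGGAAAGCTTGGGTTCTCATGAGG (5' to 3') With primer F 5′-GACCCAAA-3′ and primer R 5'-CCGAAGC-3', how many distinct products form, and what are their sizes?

The forward primer GACCCAAA matches the top strand at positions 96–103, 169–176.
The reverse primer's reverse complement is GCTTCGG, matching at positions 186–192.
Each forward site pairs with the reverse site to give a product ending at position 192: sizes 97, 24 bp.

Two products: 97 bp, 24 bp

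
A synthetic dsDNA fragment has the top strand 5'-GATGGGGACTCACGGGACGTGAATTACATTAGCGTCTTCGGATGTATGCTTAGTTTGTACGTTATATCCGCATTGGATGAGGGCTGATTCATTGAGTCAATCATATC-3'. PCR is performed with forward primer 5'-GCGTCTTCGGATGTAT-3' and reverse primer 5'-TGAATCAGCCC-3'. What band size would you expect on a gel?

Forward primer GCGTCTTCGGATGTAT is found on the top strand at positions 32–47.
The reverse primer's reverse complement is GGGCTGATTCA, which matches the template at positions 81–91.
Amplicon spans positions 32–91: 60 bp.

60 bp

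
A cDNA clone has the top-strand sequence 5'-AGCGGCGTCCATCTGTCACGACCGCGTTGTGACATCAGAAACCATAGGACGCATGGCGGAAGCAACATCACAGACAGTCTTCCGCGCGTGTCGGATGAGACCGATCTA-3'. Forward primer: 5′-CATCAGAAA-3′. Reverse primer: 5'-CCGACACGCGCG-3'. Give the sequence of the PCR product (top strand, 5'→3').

Scanning the template, CATCAGAAA occurs at positions 33–41; this primer anneals to the bottom strand there with its 3' end pointing downstream.
Reverse complement of the reverse primer: CGCGCGTGTCGG. This occurs on the top strand at positions 83–94.
The product is the template from position 33 through 94 (62 bp).

5'-CATCAGAAACCATAGGACGCATGGCGGAAGCAACATCACAGACAGTCTTCCGCGCGTGTCGG-3'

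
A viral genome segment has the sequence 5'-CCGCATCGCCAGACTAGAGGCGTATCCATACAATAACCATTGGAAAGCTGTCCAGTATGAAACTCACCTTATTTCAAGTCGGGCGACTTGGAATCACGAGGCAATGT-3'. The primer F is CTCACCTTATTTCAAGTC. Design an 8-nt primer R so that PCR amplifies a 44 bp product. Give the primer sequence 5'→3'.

The forward primer binds at positions 63–80, so a 44 bp product ends at position 63 + 44 − 1 = 106.
The reverse primer anneals to the top strand over positions 99–106, i.e. to AGGCAATG.
Its sequence written 5'→3' is the reverse complement: CATTGCCT.

5'-CATTGCCT-3'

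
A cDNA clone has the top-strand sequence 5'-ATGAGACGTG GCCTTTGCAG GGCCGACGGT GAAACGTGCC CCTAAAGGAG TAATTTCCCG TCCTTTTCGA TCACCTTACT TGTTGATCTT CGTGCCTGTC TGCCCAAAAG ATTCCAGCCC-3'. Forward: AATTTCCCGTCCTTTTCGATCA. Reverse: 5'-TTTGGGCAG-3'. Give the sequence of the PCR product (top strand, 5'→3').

5'-AATTTCCCGTCCTTTTCGATCACCTTACTTGTTGATCTTCGTGCCTGTCTGCCCAAA-3'

The forward primer matches the template at positions 52–73.
Taking the reverse complement of TTTGGGCAG gives CTGCCCAAA, found at positions 100–108 on the template; the primer anneals here to the top strand with its 3' end pointing upstream.
The product is the template from position 52 through 108 (57 bp).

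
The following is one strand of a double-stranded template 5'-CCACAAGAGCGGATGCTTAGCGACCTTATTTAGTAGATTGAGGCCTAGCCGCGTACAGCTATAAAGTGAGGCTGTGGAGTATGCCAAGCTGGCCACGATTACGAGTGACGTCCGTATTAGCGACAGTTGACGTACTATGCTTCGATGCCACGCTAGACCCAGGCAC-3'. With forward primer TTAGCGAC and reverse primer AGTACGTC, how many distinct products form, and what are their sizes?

Two products: 120 bp, 20 bp

The forward primer TTAGCGAC matches the top strand at positions 17–24, 117–124.
The reverse primer's reverse complement is GACGTACT, matching at positions 129–136.
Each forward site pairs with the reverse site to give a product ending at position 136: sizes 120, 20 bp.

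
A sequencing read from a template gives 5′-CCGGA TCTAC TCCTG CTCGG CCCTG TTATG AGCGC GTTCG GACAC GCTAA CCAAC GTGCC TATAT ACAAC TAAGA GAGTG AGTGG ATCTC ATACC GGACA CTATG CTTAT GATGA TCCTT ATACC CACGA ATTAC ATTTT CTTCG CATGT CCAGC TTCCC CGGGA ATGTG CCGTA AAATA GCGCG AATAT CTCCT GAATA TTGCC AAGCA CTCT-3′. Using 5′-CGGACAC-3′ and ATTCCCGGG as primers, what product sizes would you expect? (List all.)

The forward primer CGGACAC matches the top strand at positions 39–45, 95–101.
The reverse primer's reverse complement is CCCGGGAAT, matching at positions 159–167.
Each forward site pairs with the reverse site to give a product ending at position 167: sizes 129, 73 bp.

129 bp, 73 bp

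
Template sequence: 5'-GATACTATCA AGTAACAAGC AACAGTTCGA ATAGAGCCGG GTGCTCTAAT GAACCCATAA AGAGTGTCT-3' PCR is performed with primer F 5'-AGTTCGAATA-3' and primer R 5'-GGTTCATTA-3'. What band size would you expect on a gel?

Forward primer AGTTCGAATA is found on the top strand at positions 24–33.
Reverse complement of the reverse primer: TAATGAACC. This occurs on the top strand at positions 47–55.
Product length = (reverse-primer end) − (forward-primer start) + 1 = 55 − 24 + 1 = 32 bp.

32 bp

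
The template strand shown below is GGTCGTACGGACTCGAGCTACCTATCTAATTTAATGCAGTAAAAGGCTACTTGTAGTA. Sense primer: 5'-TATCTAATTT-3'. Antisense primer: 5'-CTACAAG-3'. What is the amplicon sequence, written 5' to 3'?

The forward primer matches the template at positions 23–32.
Reverse complement of the reverse primer: CTTGTAG. This occurs on the top strand at positions 50–56.
The product is the template from position 23 through 56 (34 bp).

5'-TATCTAATTTAATGCAGTAAAAGGCTACTTGTAG-3'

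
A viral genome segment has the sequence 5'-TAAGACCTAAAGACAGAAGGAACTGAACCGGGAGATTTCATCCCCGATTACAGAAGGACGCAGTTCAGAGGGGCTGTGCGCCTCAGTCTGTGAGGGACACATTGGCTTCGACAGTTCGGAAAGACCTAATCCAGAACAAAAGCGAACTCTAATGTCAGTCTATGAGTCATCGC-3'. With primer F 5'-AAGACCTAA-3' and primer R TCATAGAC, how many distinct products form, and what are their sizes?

Two products: 164 bp, 45 bp

The forward primer AAGACCTAA matches the top strand at positions 2–10, 121–129.
The reverse primer's reverse complement is GTCTATGA, matching at positions 158–165.
Each forward site pairs with the reverse site to give a product ending at position 165: sizes 164, 45 bp.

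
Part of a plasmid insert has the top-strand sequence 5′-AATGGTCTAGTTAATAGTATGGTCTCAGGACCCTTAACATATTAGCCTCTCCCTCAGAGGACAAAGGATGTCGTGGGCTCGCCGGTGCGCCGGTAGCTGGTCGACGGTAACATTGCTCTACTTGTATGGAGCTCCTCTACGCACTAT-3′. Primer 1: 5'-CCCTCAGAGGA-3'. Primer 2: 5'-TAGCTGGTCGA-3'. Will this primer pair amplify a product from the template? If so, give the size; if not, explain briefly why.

Primer 1 (CCCTCAGAGGA) matches the top strand at positions 51–61 (3' end points downstream).
Primer 2 (TAGCTGGTCGA) also matches the top strand directly, at positions 94–104 — its reverse complement TCGACCAGCTA is not present.
Both primers anneal to the bottom strand with 3' ends pointing the same way, so neither can prime synthesis back toward the other.

No product — both primers anneal to the same strand and extend in the same direction.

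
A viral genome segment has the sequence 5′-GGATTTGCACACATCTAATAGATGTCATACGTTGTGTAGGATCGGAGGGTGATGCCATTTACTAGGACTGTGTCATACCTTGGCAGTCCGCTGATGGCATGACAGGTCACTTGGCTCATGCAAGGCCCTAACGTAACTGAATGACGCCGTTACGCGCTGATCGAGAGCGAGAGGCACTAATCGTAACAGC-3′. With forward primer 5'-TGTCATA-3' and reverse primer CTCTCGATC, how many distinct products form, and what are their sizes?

The forward primer TGTCATA matches the top strand at positions 23–29, 71–77.
The reverse primer's reverse complement is GATCGAGAG, matching at positions 159–167.
Each forward site pairs with the reverse site to give a product ending at position 167: sizes 145, 97 bp.

Two products: 145 bp, 97 bp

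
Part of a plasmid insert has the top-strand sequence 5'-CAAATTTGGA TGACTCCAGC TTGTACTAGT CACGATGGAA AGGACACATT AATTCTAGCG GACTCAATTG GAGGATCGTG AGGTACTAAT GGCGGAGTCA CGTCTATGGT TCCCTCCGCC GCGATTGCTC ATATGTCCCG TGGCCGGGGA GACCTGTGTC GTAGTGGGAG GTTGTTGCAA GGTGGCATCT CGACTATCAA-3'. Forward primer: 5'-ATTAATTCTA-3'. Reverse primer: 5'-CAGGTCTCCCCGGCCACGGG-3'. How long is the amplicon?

109 bp

Forward primer ATTAATTCTA is found on the top strand at positions 48–57.
The reverse primer's reverse complement is CCCGTGGCCGGGGAGACCTG, which matches the template at positions 137–156.
Amplicon spans positions 48–156: 109 bp.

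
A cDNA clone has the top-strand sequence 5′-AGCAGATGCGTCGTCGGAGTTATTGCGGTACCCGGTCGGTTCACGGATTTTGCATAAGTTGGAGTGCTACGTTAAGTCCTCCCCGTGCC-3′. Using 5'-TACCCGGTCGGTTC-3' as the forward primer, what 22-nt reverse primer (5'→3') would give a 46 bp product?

5'-TAACGTAGCACTCCAACTTATG-3'

The forward primer binds at positions 29–42, so a 46 bp product ends at position 29 + 46 − 1 = 74.
The reverse primer anneals to the top strand over positions 53–74, i.e. to CATAAGTTGGAGTGCTACGTTA.
Its sequence written 5'→3' is the reverse complement: TAACGTAGCACTCCAACTTATG.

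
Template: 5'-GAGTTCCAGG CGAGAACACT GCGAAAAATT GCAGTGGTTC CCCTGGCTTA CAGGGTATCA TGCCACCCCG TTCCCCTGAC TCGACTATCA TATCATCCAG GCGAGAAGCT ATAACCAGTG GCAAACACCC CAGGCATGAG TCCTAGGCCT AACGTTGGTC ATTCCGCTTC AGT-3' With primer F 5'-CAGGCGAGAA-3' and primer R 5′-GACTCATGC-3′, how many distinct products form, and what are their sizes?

The forward primer CAGGCGAGAA matches the top strand at positions 7–16, 98–107.
The reverse primer's reverse complement is GCATGAGTC, matching at positions 134–142.
Each forward site pairs with the reverse site to give a product ending at position 142: sizes 136, 45 bp.

Two products: 136 bp, 45 bp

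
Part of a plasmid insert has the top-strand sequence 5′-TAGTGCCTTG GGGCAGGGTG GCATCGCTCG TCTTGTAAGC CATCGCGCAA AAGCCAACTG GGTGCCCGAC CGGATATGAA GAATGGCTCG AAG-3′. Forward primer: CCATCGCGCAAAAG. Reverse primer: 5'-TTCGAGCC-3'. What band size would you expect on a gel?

Forward primer CCATCGCGCAAAAG is found on the top strand at positions 40–53.
Taking the reverse complement of TTCGAGCC gives GGCTCGAA, found at positions 85–92 on the template; the primer anneals here to the top strand with its 3' end pointing upstream.
Amplicon spans positions 40–92: 53 bp.

53 bp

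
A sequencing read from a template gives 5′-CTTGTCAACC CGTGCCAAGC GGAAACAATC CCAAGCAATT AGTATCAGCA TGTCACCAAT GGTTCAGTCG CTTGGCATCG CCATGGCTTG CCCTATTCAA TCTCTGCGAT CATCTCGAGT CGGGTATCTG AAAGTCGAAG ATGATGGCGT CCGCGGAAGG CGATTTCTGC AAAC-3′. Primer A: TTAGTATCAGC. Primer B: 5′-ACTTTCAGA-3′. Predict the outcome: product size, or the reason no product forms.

Primer A (TTAGTATCAGC) matches the top strand at positions 39–49; it acts as a forward primer.
Primer B's reverse complement is TCTGAAAGT, matching the top strand at positions 127–135; it acts as a reverse primer.
The 3' ends face each other across positions 39–135, giving a 97 bp product.

Yes — a 97 bp product.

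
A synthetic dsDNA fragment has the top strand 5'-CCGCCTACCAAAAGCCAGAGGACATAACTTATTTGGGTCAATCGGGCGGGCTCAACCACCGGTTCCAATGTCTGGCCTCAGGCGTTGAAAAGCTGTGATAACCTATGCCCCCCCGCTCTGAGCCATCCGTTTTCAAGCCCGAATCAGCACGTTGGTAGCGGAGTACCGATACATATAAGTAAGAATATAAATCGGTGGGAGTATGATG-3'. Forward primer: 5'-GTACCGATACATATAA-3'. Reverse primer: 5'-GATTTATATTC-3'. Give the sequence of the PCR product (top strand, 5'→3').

Forward primer GTACCGATACATATAA is found on the top strand at positions 163–178.
Reverse complement of the reverse primer: GAATATAAATC. This occurs on the top strand at positions 183–193.
The product is the template from position 163 through 193 (31 bp).

5'-GTACCGATACATATAAGTAAGAATATAAATC-3'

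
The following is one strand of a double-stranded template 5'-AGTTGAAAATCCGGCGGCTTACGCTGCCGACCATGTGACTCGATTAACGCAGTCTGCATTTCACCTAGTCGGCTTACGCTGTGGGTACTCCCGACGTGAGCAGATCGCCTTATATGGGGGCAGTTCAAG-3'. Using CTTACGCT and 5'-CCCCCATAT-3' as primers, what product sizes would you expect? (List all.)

103 bp, 48 bp

The forward primer CTTACGCT matches the top strand at positions 18–25, 73–80.
The reverse primer's reverse complement is ATATGGGGG, matching at positions 112–120.
Each forward site pairs with the reverse site to give a product ending at position 120: sizes 103, 48 bp.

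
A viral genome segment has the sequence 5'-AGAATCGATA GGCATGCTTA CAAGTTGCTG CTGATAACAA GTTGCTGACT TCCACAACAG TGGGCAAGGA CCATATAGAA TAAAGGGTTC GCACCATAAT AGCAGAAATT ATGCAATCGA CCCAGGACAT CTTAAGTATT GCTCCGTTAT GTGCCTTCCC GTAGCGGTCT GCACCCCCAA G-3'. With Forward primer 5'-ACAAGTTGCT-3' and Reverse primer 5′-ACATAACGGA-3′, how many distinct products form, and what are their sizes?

The forward primer ACAAGTTGCT matches the top strand at positions 20–29, 37–46.
The reverse primer's reverse complement is TCCGTTATGT, matching at positions 143–152.
Each forward site pairs with the reverse site to give a product ending at position 152: sizes 133, 116 bp.

Two products: 133 bp, 116 bp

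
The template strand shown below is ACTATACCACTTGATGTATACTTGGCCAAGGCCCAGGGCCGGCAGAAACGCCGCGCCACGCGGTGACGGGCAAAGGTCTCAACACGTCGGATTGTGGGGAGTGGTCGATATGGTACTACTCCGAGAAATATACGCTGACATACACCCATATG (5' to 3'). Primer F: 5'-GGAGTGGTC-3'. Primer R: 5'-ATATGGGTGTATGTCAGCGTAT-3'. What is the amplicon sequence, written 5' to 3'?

5'-GGAGTGGTCGATATGGTACTACTCCGAGAAATATACGCTGACATACACCCATAT-3'

Forward primer GGAGTGGTC is found on the top strand at positions 98–106.
Reverse complement of the reverse primer: ATACGCTGACATACACCCATAT. This occurs on the top strand at positions 130–151.
The product is the template from position 98 through 151 (54 bp).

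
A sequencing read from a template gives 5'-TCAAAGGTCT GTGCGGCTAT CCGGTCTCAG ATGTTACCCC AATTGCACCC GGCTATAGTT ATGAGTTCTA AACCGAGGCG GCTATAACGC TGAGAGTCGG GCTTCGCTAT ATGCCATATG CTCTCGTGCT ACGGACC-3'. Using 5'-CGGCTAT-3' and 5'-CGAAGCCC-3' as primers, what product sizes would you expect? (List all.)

93 bp, 57 bp, 28 bp

The forward primer CGGCTAT matches the top strand at positions 14–20, 50–56, 79–85.
The reverse primer's reverse complement is GGGCTTCG, matching at positions 99–106.
Each forward site pairs with the reverse site to give a product ending at position 106: sizes 93, 57, 28 bp.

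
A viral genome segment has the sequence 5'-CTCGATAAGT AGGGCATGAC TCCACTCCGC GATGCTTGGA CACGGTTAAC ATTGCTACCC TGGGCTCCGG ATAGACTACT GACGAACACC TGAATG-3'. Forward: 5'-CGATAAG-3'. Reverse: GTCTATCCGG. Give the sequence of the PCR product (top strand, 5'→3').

5'-CGATAAGTAGGGCATGACTCCACTCCGCGATGCTTGGACACGGTTAACATTGCTACCCTGGGCTCCGGATAGAC-3'

Forward primer CGATAAG is found on the top strand at positions 3–9.
The reverse primer's reverse complement is CCGGATAGAC, which matches the template at positions 67–76.
The product is the template from position 3 through 76 (74 bp).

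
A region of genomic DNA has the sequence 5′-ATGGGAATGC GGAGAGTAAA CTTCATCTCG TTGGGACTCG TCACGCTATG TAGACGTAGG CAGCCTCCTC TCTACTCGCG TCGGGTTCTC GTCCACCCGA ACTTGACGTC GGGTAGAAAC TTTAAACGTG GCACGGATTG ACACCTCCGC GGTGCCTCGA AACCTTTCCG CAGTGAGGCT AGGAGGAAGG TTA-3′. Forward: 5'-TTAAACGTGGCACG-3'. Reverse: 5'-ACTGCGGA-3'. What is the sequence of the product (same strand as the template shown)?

5'-TTAAACGTGGCACGGATTGACACCTCCGCGGTGCCTCGAAACCTTTCCGCAGT-3'

Scanning the template, TTAAACGTGGCACG occurs at positions 122–135; this primer anneals to the bottom strand there with its 3' end pointing downstream.
The reverse primer's reverse complement is TCCGCAGT, which matches the template at positions 167–174.
The product is the template from position 122 through 174 (53 bp).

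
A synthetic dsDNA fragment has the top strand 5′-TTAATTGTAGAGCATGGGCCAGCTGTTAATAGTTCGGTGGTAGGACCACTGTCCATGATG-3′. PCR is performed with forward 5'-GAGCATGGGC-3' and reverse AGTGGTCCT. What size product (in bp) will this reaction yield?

41 bp

The forward primer matches the template at positions 10–19.
The reverse primer's reverse complement is AGGACCACT, which matches the template at positions 42–50.
The product runs from position 10 to position 50, so its length is 50 − 10 + 1 = 41 bp.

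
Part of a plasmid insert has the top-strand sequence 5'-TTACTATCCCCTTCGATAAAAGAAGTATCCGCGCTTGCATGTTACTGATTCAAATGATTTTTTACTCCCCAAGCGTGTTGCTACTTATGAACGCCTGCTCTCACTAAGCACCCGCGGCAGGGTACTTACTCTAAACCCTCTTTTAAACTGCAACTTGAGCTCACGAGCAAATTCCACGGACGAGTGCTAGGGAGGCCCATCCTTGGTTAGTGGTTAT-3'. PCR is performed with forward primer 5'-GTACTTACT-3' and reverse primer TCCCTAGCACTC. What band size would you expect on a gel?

72 bp

The forward primer matches the template at positions 122–130.
Reverse complement of the reverse primer: GAGTGCTAGGGA. This occurs on the top strand at positions 182–193.
Product length = (reverse-primer end) − (forward-primer start) + 1 = 193 − 122 + 1 = 72 bp.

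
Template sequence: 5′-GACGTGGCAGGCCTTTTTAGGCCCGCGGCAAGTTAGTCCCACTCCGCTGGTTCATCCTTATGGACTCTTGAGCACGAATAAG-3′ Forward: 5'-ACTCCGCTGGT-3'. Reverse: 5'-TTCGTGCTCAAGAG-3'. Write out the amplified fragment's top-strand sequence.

5'-ACTCCGCTGGTTCATCCTTATGGACTCTTGAGCACGAA-3'

Forward primer ACTCCGCTGGT is found on the top strand at positions 41–51.
Taking the reverse complement of TTCGTGCTCAAGAG gives CTCTTGAGCACGAA, found at positions 65–78 on the template; the primer anneals here to the top strand with its 3' end pointing upstream.
The product is the template from position 41 through 78 (38 bp).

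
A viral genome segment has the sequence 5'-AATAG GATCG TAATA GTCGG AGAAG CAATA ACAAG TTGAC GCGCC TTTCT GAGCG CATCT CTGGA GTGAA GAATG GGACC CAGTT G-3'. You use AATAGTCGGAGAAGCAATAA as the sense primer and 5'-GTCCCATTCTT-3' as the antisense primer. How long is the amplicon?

The forward primer matches the template at positions 12–31.
Taking the reverse complement of GTCCCATTCTT gives AAGAATGGGAC, found at positions 69–79 on the template; the primer anneals here to the top strand with its 3' end pointing upstream.
Amplicon spans positions 12–79: 68 bp.

68 bp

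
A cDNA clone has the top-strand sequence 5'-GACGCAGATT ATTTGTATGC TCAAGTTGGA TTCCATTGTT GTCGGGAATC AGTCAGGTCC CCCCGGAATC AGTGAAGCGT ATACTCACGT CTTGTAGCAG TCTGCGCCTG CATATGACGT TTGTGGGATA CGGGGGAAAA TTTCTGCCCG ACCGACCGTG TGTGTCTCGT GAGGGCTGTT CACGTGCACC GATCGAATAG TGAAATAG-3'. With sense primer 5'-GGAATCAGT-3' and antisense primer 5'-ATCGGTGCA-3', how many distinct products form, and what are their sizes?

Two products: 149 bp, 129 bp

The forward primer GGAATCAGT matches the top strand at positions 45–53, 65–73.
The reverse primer's reverse complement is TGCACCGAT, matching at positions 185–193.
Each forward site pairs with the reverse site to give a product ending at position 193: sizes 149, 129 bp.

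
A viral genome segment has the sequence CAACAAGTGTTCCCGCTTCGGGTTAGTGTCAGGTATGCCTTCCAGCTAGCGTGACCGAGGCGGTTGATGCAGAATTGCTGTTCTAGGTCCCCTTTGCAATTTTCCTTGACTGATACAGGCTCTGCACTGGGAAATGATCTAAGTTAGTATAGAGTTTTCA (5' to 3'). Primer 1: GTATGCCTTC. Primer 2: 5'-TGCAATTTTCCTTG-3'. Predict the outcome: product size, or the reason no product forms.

Primer 1 (GTATGCCTTC) matches the top strand at positions 33–42 (3' end points downstream).
Primer 2 (TGCAATTTTCCTTG) also matches the top strand directly, at positions 95–108 — its reverse complement CAAGGAAAATTGCA is not present.
Both primers anneal to the bottom strand with 3' ends pointing the same way, so neither can prime synthesis back toward the other.

No product — both primers anneal to the same strand and extend in the same direction.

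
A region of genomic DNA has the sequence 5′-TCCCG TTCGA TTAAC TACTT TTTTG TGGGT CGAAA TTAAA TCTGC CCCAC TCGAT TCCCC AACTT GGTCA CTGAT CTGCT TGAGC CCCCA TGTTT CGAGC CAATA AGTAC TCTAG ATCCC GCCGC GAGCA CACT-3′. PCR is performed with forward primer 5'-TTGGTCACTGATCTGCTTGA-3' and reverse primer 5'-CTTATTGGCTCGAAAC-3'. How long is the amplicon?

44 bp

Scanning the template, TTGGTCACTGATCTGCTTGA occurs at positions 64–83; this primer anneals to the bottom strand there with its 3' end pointing downstream.
The reverse primer's reverse complement is GTTTCGAGCCAATAAG, which matches the template at positions 92–107.
Product length = (reverse-primer end) − (forward-primer start) + 1 = 107 − 64 + 1 = 44 bp.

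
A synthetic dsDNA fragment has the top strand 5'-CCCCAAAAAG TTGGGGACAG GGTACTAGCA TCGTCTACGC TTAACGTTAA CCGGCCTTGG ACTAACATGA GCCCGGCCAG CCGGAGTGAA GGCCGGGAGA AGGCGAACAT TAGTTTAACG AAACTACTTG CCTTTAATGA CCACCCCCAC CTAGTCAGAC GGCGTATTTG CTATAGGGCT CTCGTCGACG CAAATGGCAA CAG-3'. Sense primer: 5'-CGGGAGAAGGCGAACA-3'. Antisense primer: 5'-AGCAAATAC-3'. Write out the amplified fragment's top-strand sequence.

5'-CGGGAGAAGGCGAACATTAGTTTAACGAAACTACTTGCCTTTAATGACCACCCCCACCTAGTCAGACGGCGTATTTGCT-3'

Forward primer CGGGAGAAGGCGAACA is found on the top strand at positions 94–109.
The reverse primer's reverse complement is GTATTTGCT, which matches the template at positions 164–172.
The product is the template from position 94 through 172 (79 bp).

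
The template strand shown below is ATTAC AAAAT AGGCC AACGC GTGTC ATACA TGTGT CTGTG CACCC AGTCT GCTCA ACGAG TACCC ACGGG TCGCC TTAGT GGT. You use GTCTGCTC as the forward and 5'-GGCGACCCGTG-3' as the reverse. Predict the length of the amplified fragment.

Scanning the template, GTCTGCTC occurs at positions 47–54; this primer anneals to the bottom strand there with its 3' end pointing downstream.
Taking the reverse complement of GGCGACCCGTG gives CACGGGTCGCC, found at positions 65–75 on the template; the primer anneals here to the top strand with its 3' end pointing upstream.
The product runs from position 47 to position 75, so its length is 75 − 47 + 1 = 29 bp.

29 bp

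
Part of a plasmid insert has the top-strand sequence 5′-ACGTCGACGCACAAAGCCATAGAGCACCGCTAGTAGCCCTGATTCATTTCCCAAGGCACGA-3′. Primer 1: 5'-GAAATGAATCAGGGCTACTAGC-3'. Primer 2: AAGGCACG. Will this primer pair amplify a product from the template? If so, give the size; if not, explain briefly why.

Primer 1 (GAAATGAATCAGGGCTACTAGC) has reverse complement GCTAGTAGCCCTGATTCATTTC, which matches the top strand at positions 29–50; primer 1 anneals to the top strand there with its 3' end pointing upstream toward position 29.
Primer 2 (AAGGCACG) matches the top strand directly at positions 53–60; it anneals to the bottom strand with its 3' end pointing downstream toward position 60.
The 3' ends diverge (primer 1 extends toward position 1, primer 2 toward position 61), so the primers never converge on a shared product.

No product — the primers' 3' ends point away from each other.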